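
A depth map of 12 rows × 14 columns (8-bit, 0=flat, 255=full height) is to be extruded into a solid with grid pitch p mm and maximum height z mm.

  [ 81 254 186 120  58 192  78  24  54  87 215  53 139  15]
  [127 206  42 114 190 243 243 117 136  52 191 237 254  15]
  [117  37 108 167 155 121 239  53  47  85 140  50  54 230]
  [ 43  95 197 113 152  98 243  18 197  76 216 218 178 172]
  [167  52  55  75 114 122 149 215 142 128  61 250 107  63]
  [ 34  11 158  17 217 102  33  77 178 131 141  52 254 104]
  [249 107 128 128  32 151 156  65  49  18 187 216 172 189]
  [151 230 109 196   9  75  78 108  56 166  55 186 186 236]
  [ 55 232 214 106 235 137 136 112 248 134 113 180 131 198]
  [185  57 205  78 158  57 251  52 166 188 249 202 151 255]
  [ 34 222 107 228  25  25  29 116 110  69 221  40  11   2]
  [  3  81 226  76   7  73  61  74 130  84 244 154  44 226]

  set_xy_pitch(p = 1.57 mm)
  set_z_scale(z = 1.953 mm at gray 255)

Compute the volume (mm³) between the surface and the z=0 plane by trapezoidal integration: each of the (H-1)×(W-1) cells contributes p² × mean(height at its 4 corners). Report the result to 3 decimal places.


height_mm = gray/255 × 1.953; cell vol = 1.57² × mean(4 corners)
unit = 1.57² × 1.953 / (4×255) = 0.00471956 mm³ per gray-sum
row 0: Σ corner-gray over 13 cells = 7208  → 34.0186
row 1: Σ corner-gray over 13 cells = 7051  → 33.2776
row 2: Σ corner-gray over 13 cells = 6676  → 31.5078
row 3: Σ corner-gray over 13 cells = 6987  → 32.9756
row 4: Σ corner-gray over 13 cells = 6050  → 28.5533
row 5: Σ corner-gray over 13 cells = 6136  → 28.9592
row 6: Σ corner-gray over 13 cells = 6551  → 30.9178
row 7: Σ corner-gray over 13 cells = 7504  → 35.4156
row 8: Σ corner-gray over 13 cells = 8277  → 39.0638
row 9: Σ corner-gray over 13 cells = 6510  → 30.7243
row 10: Σ corner-gray over 13 cells = 5179  → 24.4426
Σ rows: total corner-gray = 74129  → 349.8562 mm³

349.856


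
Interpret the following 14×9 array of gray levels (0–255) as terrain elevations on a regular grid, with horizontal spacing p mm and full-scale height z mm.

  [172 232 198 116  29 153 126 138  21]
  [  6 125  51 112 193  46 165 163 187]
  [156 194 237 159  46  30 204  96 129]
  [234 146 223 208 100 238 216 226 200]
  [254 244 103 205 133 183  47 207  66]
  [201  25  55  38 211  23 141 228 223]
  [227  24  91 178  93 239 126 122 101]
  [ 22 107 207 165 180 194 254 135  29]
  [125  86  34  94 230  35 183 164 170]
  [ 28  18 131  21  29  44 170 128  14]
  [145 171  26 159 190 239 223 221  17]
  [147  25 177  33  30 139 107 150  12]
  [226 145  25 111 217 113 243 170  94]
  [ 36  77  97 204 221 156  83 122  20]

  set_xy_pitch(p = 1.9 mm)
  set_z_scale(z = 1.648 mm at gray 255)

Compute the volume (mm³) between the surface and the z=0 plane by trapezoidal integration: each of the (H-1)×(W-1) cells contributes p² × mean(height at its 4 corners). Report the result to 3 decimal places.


height_mm = gray/255 × 1.648; cell vol = 1.9² × mean(4 corners)
unit = 1.9² × 1.648 / (4×255) = 0.00583263 mm³ per gray-sum
row 0: Σ corner-gray over 8 cells = 4080  → 23.7971
row 1: Σ corner-gray over 8 cells = 4120  → 24.0304
row 2: Σ corner-gray over 8 cells = 5365  → 31.2920
row 3: Σ corner-gray over 8 cells = 5712  → 33.3160
row 4: Σ corner-gray over 8 cells = 4430  → 25.8385
row 5: Σ corner-gray over 8 cells = 3940  → 22.9806
row 6: Σ corner-gray over 8 cells = 4609  → 26.8826
row 7: Σ corner-gray over 8 cells = 4482  → 26.1418
row 8: Σ corner-gray over 8 cells = 3071  → 17.9120
row 9: Σ corner-gray over 8 cells = 3744  → 21.8374
row 10: Σ corner-gray over 8 cells = 4101  → 23.9196
row 11: Σ corner-gray over 8 cells = 3849  → 22.4498
row 12: Σ corner-gray over 8 cells = 4344  → 25.3369
Σ rows: total corner-gray = 55847  → 325.7347 mm³

325.735


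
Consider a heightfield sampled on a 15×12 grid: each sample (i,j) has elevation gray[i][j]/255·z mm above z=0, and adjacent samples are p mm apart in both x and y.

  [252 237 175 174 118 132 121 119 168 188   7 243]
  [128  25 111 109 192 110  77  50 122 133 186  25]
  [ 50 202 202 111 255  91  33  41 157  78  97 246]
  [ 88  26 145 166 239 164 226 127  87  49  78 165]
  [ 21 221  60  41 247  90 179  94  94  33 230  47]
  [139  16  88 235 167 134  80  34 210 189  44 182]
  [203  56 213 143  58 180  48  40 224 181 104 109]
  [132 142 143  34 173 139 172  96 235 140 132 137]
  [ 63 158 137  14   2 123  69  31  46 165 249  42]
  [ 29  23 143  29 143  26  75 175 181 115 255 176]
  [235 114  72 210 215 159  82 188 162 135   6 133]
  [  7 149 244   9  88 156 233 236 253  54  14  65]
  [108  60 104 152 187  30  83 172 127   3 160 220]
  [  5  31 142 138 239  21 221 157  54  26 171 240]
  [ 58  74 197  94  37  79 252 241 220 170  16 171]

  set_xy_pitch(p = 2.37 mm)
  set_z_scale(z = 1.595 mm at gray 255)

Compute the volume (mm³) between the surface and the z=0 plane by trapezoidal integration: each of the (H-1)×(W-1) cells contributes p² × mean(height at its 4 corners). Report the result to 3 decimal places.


672.168

height_mm = gray/255 × 1.595; cell vol = 2.37² × mean(4 corners)
unit = 2.37² × 1.595 / (4×255) = 0.00878329 mm³ per gray-sum
row 0: Σ corner-gray over 11 cells = 5756  → 50.5566
row 1: Σ corner-gray over 11 cells = 5213  → 45.7873
row 2: Σ corner-gray over 11 cells = 5697  → 50.0384
row 3: Σ corner-gray over 11 cells = 5513  → 48.4223
row 4: Σ corner-gray over 11 cells = 5361  → 47.0872
row 5: Σ corner-gray over 11 cells = 5521  → 48.4925
row 6: Σ corner-gray over 11 cells = 5887  → 51.7072
row 7: Σ corner-gray over 11 cells = 5174  → 45.4447
row 8: Σ corner-gray over 11 cells = 4628  → 40.6491
row 9: Σ corner-gray over 11 cells = 5589  → 49.0898
row 10: Σ corner-gray over 11 cells = 5998  → 52.6822
row 11: Σ corner-gray over 11 cells = 5428  → 47.6757
row 12: Σ corner-gray over 11 cells = 5129  → 45.0495
row 13: Σ corner-gray over 11 cells = 5634  → 49.4851
Σ rows: total corner-gray = 76528  → 672.1676 mm³


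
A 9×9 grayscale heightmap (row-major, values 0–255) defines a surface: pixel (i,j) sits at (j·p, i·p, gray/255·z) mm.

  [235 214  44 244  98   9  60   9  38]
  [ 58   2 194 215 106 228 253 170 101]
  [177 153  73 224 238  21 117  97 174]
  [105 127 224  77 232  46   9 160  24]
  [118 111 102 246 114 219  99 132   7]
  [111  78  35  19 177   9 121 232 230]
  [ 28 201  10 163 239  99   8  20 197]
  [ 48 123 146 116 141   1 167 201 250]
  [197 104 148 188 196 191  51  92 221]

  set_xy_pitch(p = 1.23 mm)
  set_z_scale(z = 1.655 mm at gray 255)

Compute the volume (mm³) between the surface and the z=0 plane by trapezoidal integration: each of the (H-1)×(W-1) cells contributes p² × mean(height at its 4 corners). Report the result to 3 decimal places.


height_mm = gray/255 × 1.655; cell vol = 1.23² × mean(4 corners)
unit = 1.23² × 1.655 / (4×255) = 0.00245475 mm³ per gray-sum
row 0: Σ corner-gray over 8 cells = 4124  → 10.1234
row 1: Σ corner-gray over 8 cells = 4692  → 11.5177
row 2: Σ corner-gray over 8 cells = 4076  → 10.0056
row 3: Σ corner-gray over 8 cells = 4050  → 9.9418
row 4: Σ corner-gray over 8 cells = 3854  → 9.4606
row 5: Σ corner-gray over 8 cells = 3388  → 8.3167
row 6: Σ corner-gray over 8 cells = 3793  → 9.3109
row 7: Σ corner-gray over 8 cells = 4446  → 10.9138
Σ rows: total corner-gray = 32423  → 79.5905 mm³

79.591


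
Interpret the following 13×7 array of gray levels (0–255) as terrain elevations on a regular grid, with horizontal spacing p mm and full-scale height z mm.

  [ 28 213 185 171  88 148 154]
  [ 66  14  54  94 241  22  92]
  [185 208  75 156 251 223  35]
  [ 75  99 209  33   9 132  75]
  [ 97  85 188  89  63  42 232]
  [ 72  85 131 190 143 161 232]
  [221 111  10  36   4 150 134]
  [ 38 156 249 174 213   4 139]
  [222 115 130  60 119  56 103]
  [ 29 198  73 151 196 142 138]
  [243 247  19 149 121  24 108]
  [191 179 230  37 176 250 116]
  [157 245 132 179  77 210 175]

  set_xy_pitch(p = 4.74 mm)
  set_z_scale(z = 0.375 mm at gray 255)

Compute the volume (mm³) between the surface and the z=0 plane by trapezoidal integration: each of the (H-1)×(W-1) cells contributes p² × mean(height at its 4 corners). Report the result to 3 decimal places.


302.321

height_mm = gray/255 × 0.375; cell vol = 4.74² × mean(4 corners)
unit = 4.74² × 0.375 / (4×255) = 0.00826015 mm³ per gray-sum
row 0: Σ corner-gray over 6 cells = 2800  → 23.1284
row 1: Σ corner-gray over 6 cells = 3054  → 25.2265
row 2: Σ corner-gray over 6 cells = 3160  → 26.1021
row 3: Σ corner-gray over 6 cells = 2377  → 19.6344
row 4: Σ corner-gray over 6 cells = 2987  → 24.6731
row 5: Σ corner-gray over 6 cells = 2701  → 22.3107
row 6: Σ corner-gray over 6 cells = 2746  → 22.6824
row 7: Σ corner-gray over 6 cells = 3054  → 25.2265
row 8: Σ corner-gray over 6 cells = 2972  → 24.5492
row 9: Σ corner-gray over 6 cells = 3158  → 26.0855
row 10: Σ corner-gray over 6 cells = 3522  → 29.0922
row 11: Σ corner-gray over 6 cells = 4069  → 33.6105
Σ rows: total corner-gray = 36600  → 302.3214 mm³


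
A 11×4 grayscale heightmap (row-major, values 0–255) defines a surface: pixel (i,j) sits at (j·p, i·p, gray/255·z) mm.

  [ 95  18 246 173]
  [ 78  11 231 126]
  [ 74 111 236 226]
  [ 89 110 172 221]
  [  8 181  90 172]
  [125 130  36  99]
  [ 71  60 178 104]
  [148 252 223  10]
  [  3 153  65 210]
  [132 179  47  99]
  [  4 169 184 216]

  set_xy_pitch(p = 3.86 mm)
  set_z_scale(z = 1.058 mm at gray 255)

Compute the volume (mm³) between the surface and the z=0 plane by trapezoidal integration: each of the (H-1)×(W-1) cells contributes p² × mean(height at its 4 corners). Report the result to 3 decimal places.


height_mm = gray/255 × 1.058; cell vol = 3.86² × mean(4 corners)
unit = 3.86² × 1.058 / (4×255) = 0.0154547 mm³ per gray-sum
row 0: Σ corner-gray over 3 cells = 1484  → 22.9347
row 1: Σ corner-gray over 3 cells = 1682  → 25.9948
row 2: Σ corner-gray over 3 cells = 1868  → 28.8693
row 3: Σ corner-gray over 3 cells = 1596  → 24.6657
row 4: Σ corner-gray over 3 cells = 1278  → 19.7511
row 5: Σ corner-gray over 3 cells = 1207  → 18.6538
row 6: Σ corner-gray over 3 cells = 1759  → 27.1848
row 7: Σ corner-gray over 3 cells = 1757  → 27.1539
row 8: Σ corner-gray over 3 cells = 1332  → 20.5856
row 9: Σ corner-gray over 3 cells = 1609  → 24.8666
Σ rows: total corner-gray = 15572  → 240.6603 mm³

240.660


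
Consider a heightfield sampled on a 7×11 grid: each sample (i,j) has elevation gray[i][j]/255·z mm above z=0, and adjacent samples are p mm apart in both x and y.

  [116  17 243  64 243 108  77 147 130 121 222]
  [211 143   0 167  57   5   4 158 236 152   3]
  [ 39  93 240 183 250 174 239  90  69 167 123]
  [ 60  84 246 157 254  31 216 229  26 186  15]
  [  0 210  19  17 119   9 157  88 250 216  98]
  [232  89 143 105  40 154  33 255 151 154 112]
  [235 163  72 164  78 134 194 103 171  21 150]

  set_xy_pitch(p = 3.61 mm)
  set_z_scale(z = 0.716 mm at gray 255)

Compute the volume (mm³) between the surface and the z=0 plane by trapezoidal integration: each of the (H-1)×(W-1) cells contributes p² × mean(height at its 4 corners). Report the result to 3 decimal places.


height_mm = gray/255 × 0.716; cell vol = 3.61² × mean(4 corners)
unit = 3.61² × 0.716 / (4×255) = 0.00914802 mm³ per gray-sum
row 0: Σ corner-gray over 10 cells = 4696  → 42.9591
row 1: Σ corner-gray over 10 cells = 5230  → 47.8442
row 2: Σ corner-gray over 10 cells = 6105  → 55.8487
row 3: Σ corner-gray over 10 cells = 5201  → 47.5789
row 4: Σ corner-gray over 10 cells = 4860  → 44.4594
row 5: Σ corner-gray over 10 cells = 5177  → 47.3593
Σ rows: total corner-gray = 31269  → 286.0495 mm³

286.050


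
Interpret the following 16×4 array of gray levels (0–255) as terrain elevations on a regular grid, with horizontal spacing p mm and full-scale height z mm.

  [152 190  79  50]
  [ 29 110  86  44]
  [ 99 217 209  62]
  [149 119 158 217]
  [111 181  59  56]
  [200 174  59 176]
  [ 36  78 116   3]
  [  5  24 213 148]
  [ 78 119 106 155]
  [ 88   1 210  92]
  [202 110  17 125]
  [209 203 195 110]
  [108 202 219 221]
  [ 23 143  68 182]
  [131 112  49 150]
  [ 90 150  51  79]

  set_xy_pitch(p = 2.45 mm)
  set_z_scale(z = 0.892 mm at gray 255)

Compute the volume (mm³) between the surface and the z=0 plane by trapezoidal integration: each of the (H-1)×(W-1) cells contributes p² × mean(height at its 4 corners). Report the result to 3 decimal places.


115.258

height_mm = gray/255 × 0.892; cell vol = 2.45² × mean(4 corners)
unit = 2.45² × 0.892 / (4×255) = 0.00524925 mm³ per gray-sum
row 0: Σ corner-gray over 3 cells = 1205  → 6.3253
row 1: Σ corner-gray over 3 cells = 1478  → 7.7584
row 2: Σ corner-gray over 3 cells = 1933  → 10.1468
row 3: Σ corner-gray over 3 cells = 1567  → 8.2256
row 4: Σ corner-gray over 3 cells = 1489  → 7.8161
row 5: Σ corner-gray over 3 cells = 1269  → 6.6613
row 6: Σ corner-gray over 3 cells = 1054  → 5.5327
row 7: Σ corner-gray over 3 cells = 1310  → 6.8765
row 8: Σ corner-gray over 3 cells = 1285  → 6.7453
row 9: Σ corner-gray over 3 cells = 1183  → 6.2099
row 10: Σ corner-gray over 3 cells = 1696  → 8.9027
row 11: Σ corner-gray over 3 cells = 2286  → 11.9998
row 12: Σ corner-gray over 3 cells = 1798  → 9.4381
row 13: Σ corner-gray over 3 cells = 1230  → 6.4566
row 14: Σ corner-gray over 3 cells = 1174  → 6.1626
Σ rows: total corner-gray = 21957  → 115.2577 mm³


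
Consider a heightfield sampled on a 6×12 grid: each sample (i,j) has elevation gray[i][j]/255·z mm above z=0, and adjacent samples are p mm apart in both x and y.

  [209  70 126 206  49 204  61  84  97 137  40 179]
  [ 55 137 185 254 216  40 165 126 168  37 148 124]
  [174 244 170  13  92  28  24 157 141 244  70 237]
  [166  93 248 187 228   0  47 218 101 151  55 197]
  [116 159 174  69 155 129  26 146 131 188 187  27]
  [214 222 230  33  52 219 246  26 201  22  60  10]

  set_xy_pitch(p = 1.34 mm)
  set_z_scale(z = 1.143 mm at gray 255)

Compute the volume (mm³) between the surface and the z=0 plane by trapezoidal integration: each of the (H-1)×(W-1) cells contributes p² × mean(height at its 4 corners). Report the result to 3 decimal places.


58.307

height_mm = gray/255 × 1.143; cell vol = 1.34² × mean(4 corners)
unit = 1.34² × 1.143 / (4×255) = 0.00201213 mm³ per gray-sum
row 0: Σ corner-gray over 11 cells = 5667  → 11.4027
row 1: Σ corner-gray over 11 cells = 5908  → 11.8877
row 2: Σ corner-gray over 11 cells = 5796  → 11.6623
row 3: Σ corner-gray over 11 cells = 5890  → 11.8514
row 4: Σ corner-gray over 11 cells = 5717  → 11.5033
Σ rows: total corner-gray = 28978  → 58.3075 mm³


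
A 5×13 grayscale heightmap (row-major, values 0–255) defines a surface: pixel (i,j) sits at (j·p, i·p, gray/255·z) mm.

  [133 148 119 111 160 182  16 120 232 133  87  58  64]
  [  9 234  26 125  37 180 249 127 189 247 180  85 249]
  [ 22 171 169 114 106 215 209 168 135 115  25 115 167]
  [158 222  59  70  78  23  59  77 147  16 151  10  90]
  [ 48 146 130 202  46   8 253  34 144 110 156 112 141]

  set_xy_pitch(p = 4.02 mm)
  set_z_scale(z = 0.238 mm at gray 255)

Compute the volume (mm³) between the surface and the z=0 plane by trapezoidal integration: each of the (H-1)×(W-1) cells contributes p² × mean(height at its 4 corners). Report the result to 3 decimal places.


89.450

height_mm = gray/255 × 0.238; cell vol = 4.02² × mean(4 corners)
unit = 4.02² × 0.238 / (4×255) = 0.00377076 mm³ per gray-sum
row 0: Σ corner-gray over 12 cells = 6545  → 24.6796
row 1: Σ corner-gray over 12 cells = 6889  → 25.9768
row 2: Σ corner-gray over 12 cells = 5345  → 20.1547
row 3: Σ corner-gray over 12 cells = 4943  → 18.6389
Σ rows: total corner-gray = 23722  → 89.4500 mm³


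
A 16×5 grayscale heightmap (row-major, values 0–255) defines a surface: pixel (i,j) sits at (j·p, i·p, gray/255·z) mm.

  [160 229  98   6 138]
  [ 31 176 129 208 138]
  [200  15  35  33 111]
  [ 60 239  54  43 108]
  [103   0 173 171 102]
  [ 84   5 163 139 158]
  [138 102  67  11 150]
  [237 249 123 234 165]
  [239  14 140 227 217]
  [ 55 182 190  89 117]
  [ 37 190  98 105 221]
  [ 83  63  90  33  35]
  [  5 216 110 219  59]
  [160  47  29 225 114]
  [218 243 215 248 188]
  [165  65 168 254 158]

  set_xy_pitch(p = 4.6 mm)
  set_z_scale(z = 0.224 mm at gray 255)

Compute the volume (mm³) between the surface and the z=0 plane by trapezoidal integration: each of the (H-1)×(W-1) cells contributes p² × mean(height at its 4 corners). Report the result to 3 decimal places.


142.637

height_mm = gray/255 × 0.224; cell vol = 4.6² × mean(4 corners)
unit = 4.6² × 0.224 / (4×255) = 0.0046469 mm³ per gray-sum
row 0: Σ corner-gray over 4 cells = 2159  → 10.0327
row 1: Σ corner-gray over 4 cells = 1672  → 7.7696
row 2: Σ corner-gray over 4 cells = 1317  → 6.1200
row 3: Σ corner-gray over 4 cells = 1733  → 8.0531
row 4: Σ corner-gray over 4 cells = 1749  → 8.1274
row 5: Σ corner-gray over 4 cells = 1504  → 6.9889
row 6: Σ corner-gray over 4 cells = 2262  → 10.5113
row 7: Σ corner-gray over 4 cells = 2832  → 13.1600
row 8: Σ corner-gray over 4 cells = 2312  → 10.7436
row 9: Σ corner-gray over 4 cells = 2138  → 9.9351
row 10: Σ corner-gray over 4 cells = 1534  → 7.1283
row 11: Σ corner-gray over 4 cells = 1644  → 7.6395
row 12: Σ corner-gray over 4 cells = 2030  → 9.4332
row 13: Σ corner-gray over 4 cells = 2694  → 12.5188
row 14: Σ corner-gray over 4 cells = 3115  → 14.4751
Σ rows: total corner-gray = 30695  → 142.6367 mm³


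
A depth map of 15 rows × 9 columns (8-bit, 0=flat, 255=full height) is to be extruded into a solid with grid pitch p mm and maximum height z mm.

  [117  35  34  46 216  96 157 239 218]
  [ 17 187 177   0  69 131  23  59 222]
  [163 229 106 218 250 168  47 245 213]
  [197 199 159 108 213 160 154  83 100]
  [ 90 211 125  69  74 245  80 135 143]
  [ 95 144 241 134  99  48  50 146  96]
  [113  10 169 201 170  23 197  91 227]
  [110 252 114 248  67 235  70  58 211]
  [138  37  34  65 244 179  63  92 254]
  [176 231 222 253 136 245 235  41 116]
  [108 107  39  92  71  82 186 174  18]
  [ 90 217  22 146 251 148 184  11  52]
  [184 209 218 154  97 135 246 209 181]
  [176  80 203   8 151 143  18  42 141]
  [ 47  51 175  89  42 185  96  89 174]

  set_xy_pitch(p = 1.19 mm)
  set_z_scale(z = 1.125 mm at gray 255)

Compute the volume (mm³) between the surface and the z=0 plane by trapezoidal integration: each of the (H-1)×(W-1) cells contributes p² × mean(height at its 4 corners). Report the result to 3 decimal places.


height_mm = gray/255 × 1.125; cell vol = 1.19² × mean(4 corners)
unit = 1.19² × 1.125 / (4×255) = 0.00156187 mm³ per gray-sum
row 0: Σ corner-gray over 8 cells = 3512  → 5.4853
row 1: Σ corner-gray over 8 cells = 4433  → 6.9238
row 2: Σ corner-gray over 8 cells = 5351  → 8.3576
row 3: Σ corner-gray over 8 cells = 4560  → 7.1221
row 4: Σ corner-gray over 8 cells = 4026  → 6.2881
row 5: Σ corner-gray over 8 cells = 3977  → 6.2116
row 6: Σ corner-gray over 8 cells = 4471  → 6.9831
row 7: Σ corner-gray over 8 cells = 4229  → 6.6052
row 8: Σ corner-gray over 8 cells = 4838  → 7.5564
row 9: Σ corner-gray over 8 cells = 4646  → 7.2565
row 10: Σ corner-gray over 8 cells = 3728  → 5.8227
row 11: Σ corner-gray over 8 cells = 5001  → 7.8109
row 12: Σ corner-gray over 8 cells = 4508  → 7.0409
row 13: Σ corner-gray over 8 cells = 3282  → 5.1261
Σ rows: total corner-gray = 60562  → 94.5903 mm³

94.590


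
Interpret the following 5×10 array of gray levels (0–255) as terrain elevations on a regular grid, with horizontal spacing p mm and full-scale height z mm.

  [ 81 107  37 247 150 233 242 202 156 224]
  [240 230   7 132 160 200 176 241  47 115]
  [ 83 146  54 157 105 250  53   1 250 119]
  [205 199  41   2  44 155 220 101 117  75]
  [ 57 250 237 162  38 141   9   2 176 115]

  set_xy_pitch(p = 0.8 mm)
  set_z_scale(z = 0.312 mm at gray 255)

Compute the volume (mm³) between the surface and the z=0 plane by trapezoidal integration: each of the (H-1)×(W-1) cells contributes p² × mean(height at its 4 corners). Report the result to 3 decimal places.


3.775

height_mm = gray/255 × 0.312; cell vol = 0.8² × mean(4 corners)
unit = 0.8² × 0.312 / (4×255) = 0.000195765 mm³ per gray-sum
row 0: Σ corner-gray over 9 cells = 5794  → 1.1343
row 1: Σ corner-gray over 9 cells = 4975  → 0.9739
row 2: Σ corner-gray over 9 cells = 4272  → 0.8363
row 3: Σ corner-gray over 9 cells = 4240  → 0.8300
Σ rows: total corner-gray = 19281  → 3.7745 mm³


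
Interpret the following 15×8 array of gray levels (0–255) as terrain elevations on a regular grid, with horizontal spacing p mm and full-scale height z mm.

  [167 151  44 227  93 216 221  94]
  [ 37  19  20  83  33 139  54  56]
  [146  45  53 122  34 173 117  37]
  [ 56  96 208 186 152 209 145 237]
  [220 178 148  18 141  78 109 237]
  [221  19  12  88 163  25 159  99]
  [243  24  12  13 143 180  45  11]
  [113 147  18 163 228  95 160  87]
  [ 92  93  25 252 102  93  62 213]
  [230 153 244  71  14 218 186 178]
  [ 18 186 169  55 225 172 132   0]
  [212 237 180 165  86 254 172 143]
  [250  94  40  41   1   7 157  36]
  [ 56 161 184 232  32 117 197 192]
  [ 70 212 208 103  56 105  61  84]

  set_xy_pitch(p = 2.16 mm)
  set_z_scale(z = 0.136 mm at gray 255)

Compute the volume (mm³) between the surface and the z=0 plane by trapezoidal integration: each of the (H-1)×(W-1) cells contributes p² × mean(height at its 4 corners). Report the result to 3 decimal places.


height_mm = gray/255 × 0.136; cell vol = 2.16² × mean(4 corners)
unit = 2.16² × 0.136 / (4×255) = 0.00062208 mm³ per gray-sum
row 0: Σ corner-gray over 7 cells = 2954  → 1.8376
row 1: Σ corner-gray over 7 cells = 2060  → 1.2815
row 2: Σ corner-gray over 7 cells = 3556  → 2.2121
row 3: Σ corner-gray over 7 cells = 4086  → 2.5418
row 4: Σ corner-gray over 7 cells = 3053  → 1.8992
row 5: Σ corner-gray over 7 cells = 2340  → 1.4557
row 6: Σ corner-gray over 7 cells = 2910  → 1.8103
row 7: Σ corner-gray over 7 cells = 3381  → 2.1033
row 8: Σ corner-gray over 7 cells = 3739  → 2.3260
row 9: Σ corner-gray over 7 cells = 4076  → 2.5356
row 10: Σ corner-gray over 7 cells = 4439  → 2.7614
row 11: Σ corner-gray over 7 cells = 3509  → 2.1829
row 12: Σ corner-gray over 7 cells = 3060  → 1.9036
row 13: Σ corner-gray over 7 cells = 3738  → 2.3253
Σ rows: total corner-gray = 46901  → 29.1762 mm³

29.176


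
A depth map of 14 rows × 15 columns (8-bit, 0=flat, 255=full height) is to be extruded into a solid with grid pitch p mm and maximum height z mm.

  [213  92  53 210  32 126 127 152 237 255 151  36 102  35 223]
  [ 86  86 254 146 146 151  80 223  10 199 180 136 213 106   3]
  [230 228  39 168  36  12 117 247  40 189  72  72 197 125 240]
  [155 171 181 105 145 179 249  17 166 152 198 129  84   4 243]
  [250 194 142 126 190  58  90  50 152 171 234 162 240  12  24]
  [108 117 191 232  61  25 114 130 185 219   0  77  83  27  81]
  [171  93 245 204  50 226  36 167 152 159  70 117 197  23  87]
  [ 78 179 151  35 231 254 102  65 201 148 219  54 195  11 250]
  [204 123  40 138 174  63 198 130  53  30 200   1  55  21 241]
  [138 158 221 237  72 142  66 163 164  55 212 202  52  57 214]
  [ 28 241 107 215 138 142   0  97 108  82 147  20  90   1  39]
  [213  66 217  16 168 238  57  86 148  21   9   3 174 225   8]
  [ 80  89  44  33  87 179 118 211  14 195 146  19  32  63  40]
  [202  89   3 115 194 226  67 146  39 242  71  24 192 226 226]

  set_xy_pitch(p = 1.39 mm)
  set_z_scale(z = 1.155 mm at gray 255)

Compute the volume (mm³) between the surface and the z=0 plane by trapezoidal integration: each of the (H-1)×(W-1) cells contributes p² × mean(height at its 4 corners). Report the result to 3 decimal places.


height_mm = gray/255 × 1.155; cell vol = 1.39² × mean(4 corners)
unit = 1.39² × 1.155 / (4×255) = 0.00218782 mm³ per gray-sum
row 0: Σ corner-gray over 14 cells = 7601  → 16.6296
row 1: Σ corner-gray over 14 cells = 7503  → 16.4152
row 2: Σ corner-gray over 14 cells = 7512  → 16.4349
row 3: Σ corner-gray over 14 cells = 7874  → 17.2269
row 4: Σ corner-gray over 14 cells = 7027  → 15.3738
row 5: Σ corner-gray over 14 cells = 6847  → 14.9800
row 6: Σ corner-gray over 14 cells = 7754  → 16.9643
row 7: Σ corner-gray over 14 cells = 6915  → 15.1288
row 8: Σ corner-gray over 14 cells = 6851  → 14.9887
row 9: Σ corner-gray over 14 cells = 6797  → 14.8706
row 10: Σ corner-gray over 14 cells = 5920  → 12.9519
row 11: Σ corner-gray over 14 cells = 5657  → 12.3765
row 12: Σ corner-gray over 14 cells = 6276  → 13.7308
Σ rows: total corner-gray = 90534  → 198.0720 mm³

198.072


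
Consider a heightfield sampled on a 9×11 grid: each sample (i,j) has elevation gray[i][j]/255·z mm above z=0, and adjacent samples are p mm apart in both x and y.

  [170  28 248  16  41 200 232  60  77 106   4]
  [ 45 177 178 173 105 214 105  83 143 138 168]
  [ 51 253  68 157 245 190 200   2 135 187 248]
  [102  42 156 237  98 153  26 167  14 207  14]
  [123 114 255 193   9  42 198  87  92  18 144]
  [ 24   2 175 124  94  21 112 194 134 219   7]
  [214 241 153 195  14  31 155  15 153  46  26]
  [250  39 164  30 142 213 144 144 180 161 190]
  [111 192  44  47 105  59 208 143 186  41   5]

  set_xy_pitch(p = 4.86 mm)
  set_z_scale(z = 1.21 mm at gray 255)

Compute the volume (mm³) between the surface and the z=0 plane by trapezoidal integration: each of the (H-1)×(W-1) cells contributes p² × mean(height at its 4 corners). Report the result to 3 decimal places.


1126.153

height_mm = gray/255 × 1.21; cell vol = 4.86² × mean(4 corners)
unit = 4.86² × 1.21 / (4×255) = 0.0280193 mm³ per gray-sum
row 0: Σ corner-gray over 10 cells = 5035  → 141.0773
row 1: Σ corner-gray over 10 cells = 6018  → 168.6203
row 2: Σ corner-gray over 10 cells = 5489  → 153.7981
row 3: Σ corner-gray over 10 cells = 4599  → 128.8609
row 4: Σ corner-gray over 10 cells = 4464  → 125.0783
row 5: Σ corner-gray over 10 cells = 4427  → 124.0416
row 6: Σ corner-gray over 10 cells = 5120  → 143.4590
row 7: Σ corner-gray over 10 cells = 5040  → 141.2174
Σ rows: total corner-gray = 40192  → 1126.1529 mm³


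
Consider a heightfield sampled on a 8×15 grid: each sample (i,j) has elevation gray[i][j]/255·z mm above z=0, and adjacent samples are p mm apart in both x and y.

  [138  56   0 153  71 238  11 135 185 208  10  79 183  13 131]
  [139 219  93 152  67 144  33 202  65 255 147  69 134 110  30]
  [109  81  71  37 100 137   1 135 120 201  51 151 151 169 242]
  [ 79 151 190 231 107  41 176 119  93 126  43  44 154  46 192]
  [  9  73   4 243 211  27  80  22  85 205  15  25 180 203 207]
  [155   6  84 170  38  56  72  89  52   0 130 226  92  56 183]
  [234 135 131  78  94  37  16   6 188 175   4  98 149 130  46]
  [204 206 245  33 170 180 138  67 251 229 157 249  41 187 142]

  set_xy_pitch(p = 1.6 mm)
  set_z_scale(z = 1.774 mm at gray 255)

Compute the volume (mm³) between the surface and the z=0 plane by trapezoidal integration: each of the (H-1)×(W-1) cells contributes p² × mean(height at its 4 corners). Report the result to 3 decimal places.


196.168

height_mm = gray/255 × 1.774; cell vol = 1.6² × mean(4 corners)
unit = 1.6² × 1.774 / (4×255) = 0.00445239 mm³ per gray-sum
row 0: Σ corner-gray over 14 cells = 6502  → 28.9495
row 1: Σ corner-gray over 14 cells = 6710  → 29.8756
row 2: Σ corner-gray over 14 cells = 6474  → 28.8248
row 3: Σ corner-gray over 14 cells = 6275  → 27.9388
row 4: Σ corner-gray over 14 cells = 5442  → 24.2299
row 5: Σ corner-gray over 14 cells = 5242  → 23.3394
row 6: Σ corner-gray over 14 cells = 7414  → 33.0100
Σ rows: total corner-gray = 44059  → 196.1679 mm³


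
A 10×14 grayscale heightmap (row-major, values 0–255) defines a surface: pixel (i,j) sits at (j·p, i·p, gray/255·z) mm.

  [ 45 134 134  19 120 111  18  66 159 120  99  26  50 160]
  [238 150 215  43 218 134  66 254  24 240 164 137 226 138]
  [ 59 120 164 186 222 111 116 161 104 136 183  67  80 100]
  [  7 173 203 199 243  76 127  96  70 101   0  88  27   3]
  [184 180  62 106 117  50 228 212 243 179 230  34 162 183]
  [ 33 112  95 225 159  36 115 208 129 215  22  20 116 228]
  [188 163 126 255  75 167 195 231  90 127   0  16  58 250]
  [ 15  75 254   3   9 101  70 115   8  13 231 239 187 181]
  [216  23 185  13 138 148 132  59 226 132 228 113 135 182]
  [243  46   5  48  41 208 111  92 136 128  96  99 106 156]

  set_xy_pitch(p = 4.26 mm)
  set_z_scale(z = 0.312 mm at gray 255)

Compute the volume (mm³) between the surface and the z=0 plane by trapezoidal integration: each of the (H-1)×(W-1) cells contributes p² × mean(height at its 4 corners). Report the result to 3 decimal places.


329.920

height_mm = gray/255 × 0.312; cell vol = 4.26² × mean(4 corners)
unit = 4.26² × 0.312 / (4×255) = 0.00555103 mm³ per gray-sum
row 0: Σ corner-gray over 13 cells = 6435  → 35.7209
row 1: Σ corner-gray over 13 cells = 7577  → 42.0602
row 2: Σ corner-gray over 13 cells = 6275  → 34.8327
row 3: Σ corner-gray over 13 cells = 6789  → 37.6859
row 4: Σ corner-gray over 13 cells = 7138  → 39.6233
row 5: Σ corner-gray over 13 cells = 6609  → 36.6868
row 6: Σ corner-gray over 13 cells = 6250  → 34.6939
row 7: Σ corner-gray over 13 cells = 6268  → 34.7939
row 8: Σ corner-gray over 13 cells = 6093  → 33.8224
Σ rows: total corner-gray = 59434  → 329.9200 mm³


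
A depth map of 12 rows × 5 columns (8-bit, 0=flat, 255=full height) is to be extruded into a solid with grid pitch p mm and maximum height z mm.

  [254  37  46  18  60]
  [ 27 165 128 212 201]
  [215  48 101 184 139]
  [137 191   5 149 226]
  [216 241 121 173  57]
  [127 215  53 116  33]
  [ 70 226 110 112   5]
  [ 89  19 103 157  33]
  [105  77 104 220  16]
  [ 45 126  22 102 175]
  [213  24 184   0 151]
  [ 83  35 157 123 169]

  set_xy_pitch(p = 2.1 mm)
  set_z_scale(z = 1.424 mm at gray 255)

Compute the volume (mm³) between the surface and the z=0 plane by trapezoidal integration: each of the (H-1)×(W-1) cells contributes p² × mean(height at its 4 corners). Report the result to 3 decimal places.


127.505

height_mm = gray/255 × 1.424; cell vol = 2.1² × mean(4 corners)
unit = 2.1² × 1.424 / (4×255) = 0.00615671 mm³ per gray-sum
row 0: Σ corner-gray over 4 cells = 1754  → 10.7989
row 1: Σ corner-gray over 4 cells = 2258  → 13.9018
row 2: Σ corner-gray over 4 cells = 2073  → 12.7629
row 3: Σ corner-gray over 4 cells = 2396  → 14.7515
row 4: Σ corner-gray over 4 cells = 2271  → 13.9819
row 5: Σ corner-gray over 4 cells = 1899  → 11.6916
row 6: Σ corner-gray over 4 cells = 1651  → 10.1647
row 7: Σ corner-gray over 4 cells = 1603  → 9.8692
row 8: Σ corner-gray over 4 cells = 1643  → 10.1155
row 9: Σ corner-gray over 4 cells = 1500  → 9.2351
row 10: Σ corner-gray over 4 cells = 1662  → 10.2324
Σ rows: total corner-gray = 20710  → 127.5054 mm³


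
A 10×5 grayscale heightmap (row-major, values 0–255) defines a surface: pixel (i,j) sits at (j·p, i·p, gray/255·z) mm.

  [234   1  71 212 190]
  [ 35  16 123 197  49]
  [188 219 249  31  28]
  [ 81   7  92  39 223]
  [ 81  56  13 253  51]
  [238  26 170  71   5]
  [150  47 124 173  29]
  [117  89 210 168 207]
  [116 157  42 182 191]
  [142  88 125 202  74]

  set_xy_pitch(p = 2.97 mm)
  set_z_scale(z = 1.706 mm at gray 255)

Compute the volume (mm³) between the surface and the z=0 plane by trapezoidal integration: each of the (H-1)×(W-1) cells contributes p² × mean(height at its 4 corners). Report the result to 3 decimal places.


245.378

height_mm = gray/255 × 1.706; cell vol = 2.97² × mean(4 corners)
unit = 2.97² × 1.706 / (4×255) = 0.0147534 mm³ per gray-sum
row 0: Σ corner-gray over 4 cells = 1748  → 25.7889
row 1: Σ corner-gray over 4 cells = 1970  → 29.0642
row 2: Σ corner-gray over 4 cells = 1794  → 26.4676
row 3: Σ corner-gray over 4 cells = 1356  → 20.0056
row 4: Σ corner-gray over 4 cells = 1553  → 22.9120
row 5: Σ corner-gray over 4 cells = 1644  → 24.2546
row 6: Σ corner-gray over 4 cells = 2125  → 31.3509
row 7: Σ corner-gray over 4 cells = 2327  → 34.3311
row 8: Σ corner-gray over 4 cells = 2115  → 31.2034
Σ rows: total corner-gray = 16632  → 245.3783 mm³


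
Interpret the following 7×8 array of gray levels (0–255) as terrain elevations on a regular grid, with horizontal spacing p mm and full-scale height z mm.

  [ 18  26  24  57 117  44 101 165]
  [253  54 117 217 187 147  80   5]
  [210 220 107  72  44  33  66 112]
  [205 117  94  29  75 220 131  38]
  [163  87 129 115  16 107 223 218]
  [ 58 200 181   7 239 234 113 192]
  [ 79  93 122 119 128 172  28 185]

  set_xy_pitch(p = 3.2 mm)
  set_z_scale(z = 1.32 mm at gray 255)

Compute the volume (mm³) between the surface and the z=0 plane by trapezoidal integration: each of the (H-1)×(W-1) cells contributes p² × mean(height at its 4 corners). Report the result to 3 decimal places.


height_mm = gray/255 × 1.32; cell vol = 3.2² × mean(4 corners)
unit = 3.2² × 1.32 / (4×255) = 0.0132518 mm³ per gray-sum
row 0: Σ corner-gray over 7 cells = 2783  → 36.8797
row 1: Σ corner-gray over 7 cells = 3268  → 43.3068
row 2: Σ corner-gray over 7 cells = 2981  → 39.5035
row 3: Σ corner-gray over 7 cells = 3310  → 43.8633
row 4: Σ corner-gray over 7 cells = 3933  → 52.1192
row 5: Σ corner-gray over 7 cells = 3786  → 50.1712
Σ rows: total corner-gray = 20061  → 265.8437 mm³

265.844


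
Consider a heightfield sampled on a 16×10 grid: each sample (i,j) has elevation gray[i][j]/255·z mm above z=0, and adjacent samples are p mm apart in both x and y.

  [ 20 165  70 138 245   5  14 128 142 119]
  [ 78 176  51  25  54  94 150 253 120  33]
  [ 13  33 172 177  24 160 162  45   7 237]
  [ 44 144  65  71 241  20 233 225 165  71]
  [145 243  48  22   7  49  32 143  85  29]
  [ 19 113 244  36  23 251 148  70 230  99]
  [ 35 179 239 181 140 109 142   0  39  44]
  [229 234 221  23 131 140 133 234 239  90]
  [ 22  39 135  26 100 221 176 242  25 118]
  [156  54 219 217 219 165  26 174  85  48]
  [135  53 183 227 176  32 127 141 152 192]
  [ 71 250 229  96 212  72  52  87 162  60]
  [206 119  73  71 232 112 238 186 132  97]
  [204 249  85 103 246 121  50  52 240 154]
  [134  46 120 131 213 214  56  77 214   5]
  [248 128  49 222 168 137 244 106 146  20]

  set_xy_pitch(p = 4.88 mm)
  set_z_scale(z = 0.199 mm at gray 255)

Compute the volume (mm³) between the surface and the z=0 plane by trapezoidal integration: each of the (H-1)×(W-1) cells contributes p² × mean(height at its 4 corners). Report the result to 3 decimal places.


321.295

height_mm = gray/255 × 0.199; cell vol = 4.88² × mean(4 corners)
unit = 4.88² × 0.199 / (4×255) = 0.00464614 mm³ per gray-sum
row 0: Σ corner-gray over 9 cells = 3910  → 18.1664
row 1: Σ corner-gray over 9 cells = 3767  → 17.5020
row 2: Σ corner-gray over 9 cells = 4253  → 19.7600
row 3: Σ corner-gray over 9 cells = 3875  → 18.0038
row 4: Σ corner-gray over 9 cells = 3780  → 17.5624
row 5: Σ corner-gray over 9 cells = 4485  → 20.8380
row 6: Σ corner-gray over 9 cells = 5166  → 24.0020
row 7: Σ corner-gray over 9 cells = 5097  → 23.6814
row 8: Σ corner-gray over 9 cells = 4590  → 21.3258
row 9: Σ corner-gray over 9 cells = 5031  → 23.3747
row 10: Σ corner-gray over 9 cells = 4960  → 23.0449
row 11: Σ corner-gray over 9 cells = 5080  → 23.6024
row 12: Σ corner-gray over 9 cells = 5279  → 24.5270
row 13: Σ corner-gray over 9 cells = 4931  → 22.9101
row 14: Σ corner-gray over 9 cells = 4949  → 22.9938
Σ rows: total corner-gray = 69153  → 321.2947 mm³


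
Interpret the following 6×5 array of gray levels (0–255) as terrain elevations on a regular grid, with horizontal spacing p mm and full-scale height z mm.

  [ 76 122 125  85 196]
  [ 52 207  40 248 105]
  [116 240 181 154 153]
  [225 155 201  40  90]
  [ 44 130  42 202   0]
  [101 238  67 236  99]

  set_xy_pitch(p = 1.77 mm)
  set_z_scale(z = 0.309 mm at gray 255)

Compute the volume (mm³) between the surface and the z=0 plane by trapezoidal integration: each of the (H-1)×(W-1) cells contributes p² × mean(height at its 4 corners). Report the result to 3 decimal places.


10.580

height_mm = gray/255 × 0.309; cell vol = 1.77² × mean(4 corners)
unit = 1.77² × 0.309 / (4×255) = 0.000949084 mm³ per gray-sum
row 0: Σ corner-gray over 4 cells = 2083  → 1.9769
row 1: Σ corner-gray over 4 cells = 2566  → 2.4354
row 2: Σ corner-gray over 4 cells = 2526  → 2.3974
row 3: Σ corner-gray over 4 cells = 1899  → 1.8023
row 4: Σ corner-gray over 4 cells = 2074  → 1.9684
Σ rows: total corner-gray = 11148  → 10.5804 mm³


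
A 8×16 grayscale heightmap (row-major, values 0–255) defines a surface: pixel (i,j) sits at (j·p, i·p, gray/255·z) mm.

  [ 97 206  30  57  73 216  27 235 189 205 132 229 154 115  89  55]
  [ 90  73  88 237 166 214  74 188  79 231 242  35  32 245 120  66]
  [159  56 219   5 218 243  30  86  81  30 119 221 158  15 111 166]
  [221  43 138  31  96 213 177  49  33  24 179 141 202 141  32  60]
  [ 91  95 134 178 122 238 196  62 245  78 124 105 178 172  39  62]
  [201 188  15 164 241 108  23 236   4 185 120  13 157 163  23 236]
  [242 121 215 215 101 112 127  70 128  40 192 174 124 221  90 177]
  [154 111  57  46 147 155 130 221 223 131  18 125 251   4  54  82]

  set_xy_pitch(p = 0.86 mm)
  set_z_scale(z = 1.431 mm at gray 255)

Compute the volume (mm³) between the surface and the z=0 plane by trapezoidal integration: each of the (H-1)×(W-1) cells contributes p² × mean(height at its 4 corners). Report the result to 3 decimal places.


55.817

height_mm = gray/255 × 1.431; cell vol = 0.86² × mean(4 corners)
unit = 0.86² × 1.431 / (4×255) = 0.00103762 mm³ per gray-sum
row 0: Σ corner-gray over 15 cells = 8270  → 8.5811
row 1: Σ corner-gray over 15 cells = 7713  → 8.0031
row 2: Σ corner-gray over 15 cells = 6788  → 7.0433
row 3: Σ corner-gray over 15 cells = 7364  → 7.6410
row 4: Σ corner-gray over 15 cells = 7802  → 8.0955
row 5: Σ corner-gray over 15 cells = 7996  → 8.2968
row 6: Σ corner-gray over 15 cells = 7861  → 8.1567
Σ rows: total corner-gray = 53794  → 55.8175 mm³


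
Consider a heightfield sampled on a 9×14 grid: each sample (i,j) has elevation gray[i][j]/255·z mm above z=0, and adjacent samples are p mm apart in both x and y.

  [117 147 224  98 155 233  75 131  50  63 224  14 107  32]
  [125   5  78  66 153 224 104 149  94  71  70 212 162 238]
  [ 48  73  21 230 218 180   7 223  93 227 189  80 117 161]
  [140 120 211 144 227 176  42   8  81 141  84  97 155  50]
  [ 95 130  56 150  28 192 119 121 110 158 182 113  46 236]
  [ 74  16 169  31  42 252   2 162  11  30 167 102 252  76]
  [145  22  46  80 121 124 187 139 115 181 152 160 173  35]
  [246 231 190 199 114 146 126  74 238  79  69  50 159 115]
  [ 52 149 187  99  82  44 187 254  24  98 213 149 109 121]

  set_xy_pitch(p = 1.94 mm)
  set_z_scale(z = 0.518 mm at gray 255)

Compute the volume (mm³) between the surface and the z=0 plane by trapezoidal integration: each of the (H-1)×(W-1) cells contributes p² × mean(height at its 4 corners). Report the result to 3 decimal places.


98.460

height_mm = gray/255 × 0.518; cell vol = 1.94² × mean(4 corners)
unit = 1.94² × 0.518 / (4×255) = 0.00191132 mm³ per gray-sum
row 0: Σ corner-gray over 13 cells = 6330  → 12.0986
row 1: Σ corner-gray over 13 cells = 6664  → 12.7370
row 2: Σ corner-gray over 13 cells = 6687  → 12.7810
row 3: Σ corner-gray over 13 cells = 6303  → 12.0470
row 4: Σ corner-gray over 13 cells = 5763  → 11.0149
row 5: Σ corner-gray over 13 cells = 5802  → 11.0895
row 6: Σ corner-gray over 13 cells = 6891  → 13.1709
row 7: Σ corner-gray over 13 cells = 7074  → 13.5207
Σ rows: total corner-gray = 51514  → 98.4597 mm³


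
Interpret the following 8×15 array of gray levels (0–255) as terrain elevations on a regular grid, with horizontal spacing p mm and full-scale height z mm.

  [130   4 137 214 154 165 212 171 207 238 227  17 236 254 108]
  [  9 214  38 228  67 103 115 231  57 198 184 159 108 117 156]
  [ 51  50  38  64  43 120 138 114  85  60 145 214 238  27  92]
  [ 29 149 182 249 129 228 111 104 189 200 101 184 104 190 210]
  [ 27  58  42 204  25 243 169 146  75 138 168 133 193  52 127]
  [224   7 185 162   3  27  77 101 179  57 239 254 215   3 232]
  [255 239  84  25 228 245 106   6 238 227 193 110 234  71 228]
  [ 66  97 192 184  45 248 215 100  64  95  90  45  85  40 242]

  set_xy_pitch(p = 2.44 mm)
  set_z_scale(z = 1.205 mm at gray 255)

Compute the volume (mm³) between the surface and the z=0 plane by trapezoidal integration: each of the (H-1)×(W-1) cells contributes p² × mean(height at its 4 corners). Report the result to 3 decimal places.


373.067

height_mm = gray/255 × 1.205; cell vol = 2.44² × mean(4 corners)
unit = 2.44² × 1.205 / (4×255) = 0.00703342 mm³ per gray-sum
row 0: Σ corner-gray over 14 cells = 8513  → 59.8755
row 1: Σ corner-gray over 14 cells = 6618  → 46.5472
row 2: Σ corner-gray over 14 cells = 7294  → 51.3018
row 3: Σ corner-gray over 14 cells = 7925  → 55.7399
row 4: Σ corner-gray over 14 cells = 6920  → 48.6713
row 5: Σ corner-gray over 14 cells = 7969  → 56.0493
row 6: Σ corner-gray over 14 cells = 7803  → 54.8818
Σ rows: total corner-gray = 53042  → 373.0666 mm³
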